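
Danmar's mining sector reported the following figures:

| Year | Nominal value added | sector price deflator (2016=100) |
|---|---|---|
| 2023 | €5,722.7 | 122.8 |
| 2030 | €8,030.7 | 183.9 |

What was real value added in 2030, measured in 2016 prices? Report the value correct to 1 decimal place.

€4,366.9

Real value added = Nominal / (sector price deflator/100) = 8030.7 / 1.839 = 4366.88.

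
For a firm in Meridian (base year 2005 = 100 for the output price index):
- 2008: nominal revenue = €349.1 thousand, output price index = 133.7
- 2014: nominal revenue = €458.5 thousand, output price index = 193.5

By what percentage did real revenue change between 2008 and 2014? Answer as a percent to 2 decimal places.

Real revenue 2008 = 349.1 / 1.337 = 261.11.
Real revenue 2014 = 458.5 / 1.935 = 236.95.
Real growth = 236.95 / 261.11 − 1 = -0.0925.

-9.25%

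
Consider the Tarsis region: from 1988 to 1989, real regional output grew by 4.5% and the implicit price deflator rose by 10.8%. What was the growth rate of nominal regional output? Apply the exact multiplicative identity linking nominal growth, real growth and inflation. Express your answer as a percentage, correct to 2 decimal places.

(1 + g_nom) = (1 + g_real)(1 + π) = 1.0450 × 1.1080 = 1.15786.

15.79%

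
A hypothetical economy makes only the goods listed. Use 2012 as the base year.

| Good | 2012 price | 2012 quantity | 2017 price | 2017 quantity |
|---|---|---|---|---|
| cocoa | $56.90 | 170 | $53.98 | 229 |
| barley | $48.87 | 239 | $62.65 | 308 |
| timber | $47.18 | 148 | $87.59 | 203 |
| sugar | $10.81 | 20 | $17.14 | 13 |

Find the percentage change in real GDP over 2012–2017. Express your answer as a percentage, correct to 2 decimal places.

Real GDP 2012 = Nominal GDP 2012 = 56.90·170 + 48.87·239 + 47.18·148 + 10.81·20 = 28551.77.
Real GDP 2017 (at 2012 prices) = 56.90·229 + 48.87·308 + 47.18·203 + 10.81·13 = 37800.13.
Real growth = 37800.13/28551.77 − 1 = 0.3239.

32.39%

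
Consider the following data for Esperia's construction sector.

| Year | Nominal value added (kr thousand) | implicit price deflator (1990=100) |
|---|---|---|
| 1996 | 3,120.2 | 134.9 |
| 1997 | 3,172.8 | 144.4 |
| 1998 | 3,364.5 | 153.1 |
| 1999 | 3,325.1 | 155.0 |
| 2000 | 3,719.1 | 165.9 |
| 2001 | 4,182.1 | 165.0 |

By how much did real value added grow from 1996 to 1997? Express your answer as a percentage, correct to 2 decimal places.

Real value added 1996 = 3120.2/1.349 = 2312.97.
Real value added 1997 = 3172.8/1.444 = 2197.23.
Change = 2197.23/2312.97 − 1 = -0.0500.

-5.00%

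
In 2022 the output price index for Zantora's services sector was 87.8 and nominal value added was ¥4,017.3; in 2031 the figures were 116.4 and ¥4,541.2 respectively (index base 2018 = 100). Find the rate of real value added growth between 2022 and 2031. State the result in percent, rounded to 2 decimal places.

Deflate each year: 2022 → 4017.3/0.878 = 4575.51; 2031 → 4541.2/1.164 = 3901.37.
So real value added changed by 3901.37/4575.51 − 1 = -0.1473, i.e. -14.73%.

-14.73%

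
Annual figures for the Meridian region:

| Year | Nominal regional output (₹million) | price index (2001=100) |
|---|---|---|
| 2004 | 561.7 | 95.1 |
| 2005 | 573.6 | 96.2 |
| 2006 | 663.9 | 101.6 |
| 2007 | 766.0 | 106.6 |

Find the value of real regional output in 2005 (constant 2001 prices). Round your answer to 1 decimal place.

Real regional output 2005 = 573.6 / 0.962 = 596.26.

₹596.3 million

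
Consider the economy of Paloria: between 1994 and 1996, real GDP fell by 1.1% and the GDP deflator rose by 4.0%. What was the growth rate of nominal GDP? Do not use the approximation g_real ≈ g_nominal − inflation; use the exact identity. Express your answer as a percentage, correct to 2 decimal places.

2.86%

(1 + g_nom) = (1 + g_real)(1 + π) = 0.9890 × 1.0400 = 1.02856.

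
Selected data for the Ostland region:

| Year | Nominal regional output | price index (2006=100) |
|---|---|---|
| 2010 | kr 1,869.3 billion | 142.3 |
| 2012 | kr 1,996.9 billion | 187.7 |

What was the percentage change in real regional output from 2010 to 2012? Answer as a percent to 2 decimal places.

-19.01%

Real regional output 2010 = 1869.3 / 1.423 = 1313.63.
Real regional output 2012 = 1996.9 / 1.877 = 1063.88.
Real growth = 1063.88 / 1313.63 − 1 = -0.1901.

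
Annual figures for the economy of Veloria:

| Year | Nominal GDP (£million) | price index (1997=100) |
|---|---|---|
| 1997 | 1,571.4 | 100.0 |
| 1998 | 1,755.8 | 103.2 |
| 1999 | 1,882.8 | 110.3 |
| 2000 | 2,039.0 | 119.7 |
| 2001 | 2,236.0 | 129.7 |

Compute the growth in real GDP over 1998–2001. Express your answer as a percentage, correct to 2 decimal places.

Real GDP 1998 = 1755.8/1.032 = 1701.36.
Real GDP 2001 = 2236.0/1.297 = 1723.98.
Change = 1723.98/1701.36 − 1 = 0.0133.

1.33%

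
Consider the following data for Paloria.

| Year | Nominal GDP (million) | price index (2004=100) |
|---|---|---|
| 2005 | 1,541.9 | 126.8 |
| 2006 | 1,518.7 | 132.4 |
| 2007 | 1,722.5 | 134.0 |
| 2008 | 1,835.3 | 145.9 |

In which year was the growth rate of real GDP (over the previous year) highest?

2007

2006: real = 1518.7/1.324 = 1147.05; growth vs 2005 (1216.01) = -5.67%.
2007: real = 1722.5/1.340 = 1285.45; growth vs 2006 (1147.05) = 12.07%.
2008: real = 1835.3/1.459 = 1257.92; growth vs 2007 (1285.45) = -2.14%.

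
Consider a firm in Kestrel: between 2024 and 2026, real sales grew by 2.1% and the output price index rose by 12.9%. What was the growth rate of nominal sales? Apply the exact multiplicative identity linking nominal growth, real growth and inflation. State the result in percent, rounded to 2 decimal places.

(1 + g_nom) = (1 + g_real)(1 + π) = 1.0210 × 1.1290 = 1.15271.

15.27%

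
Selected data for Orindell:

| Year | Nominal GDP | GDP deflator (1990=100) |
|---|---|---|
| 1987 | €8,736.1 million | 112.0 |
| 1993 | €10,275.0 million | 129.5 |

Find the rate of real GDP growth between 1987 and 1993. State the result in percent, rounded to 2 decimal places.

1.72%

Deflate each year: 1987 → 8736.1/1.120 = 7800.09; 1993 → 10275.0/1.295 = 7934.36.
So real GDP changed by 7934.36/7800.09 − 1 = 0.0172, i.e. 1.72%.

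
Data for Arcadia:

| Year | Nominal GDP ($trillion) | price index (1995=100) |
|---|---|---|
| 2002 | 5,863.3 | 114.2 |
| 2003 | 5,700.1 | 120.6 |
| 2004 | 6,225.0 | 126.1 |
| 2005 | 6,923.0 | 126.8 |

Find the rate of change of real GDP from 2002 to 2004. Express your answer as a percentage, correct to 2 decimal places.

Real GDP 2002 = 5863.3/1.142 = 5134.24.
Real GDP 2004 = 6225.0/1.261 = 4936.56.
Change = 4936.56/5134.24 − 1 = -0.0385.

-3.85%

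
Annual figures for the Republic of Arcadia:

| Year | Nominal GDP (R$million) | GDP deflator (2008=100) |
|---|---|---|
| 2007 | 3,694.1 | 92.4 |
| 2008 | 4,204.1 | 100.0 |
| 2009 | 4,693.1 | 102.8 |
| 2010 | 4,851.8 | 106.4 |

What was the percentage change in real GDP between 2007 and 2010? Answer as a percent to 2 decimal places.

14.06%

Real GDP 2007 = 3694.1/0.924 = 3997.94.
Real GDP 2010 = 4851.8/1.064 = 4559.96.
Change = 4559.96/3997.94 − 1 = 0.1406.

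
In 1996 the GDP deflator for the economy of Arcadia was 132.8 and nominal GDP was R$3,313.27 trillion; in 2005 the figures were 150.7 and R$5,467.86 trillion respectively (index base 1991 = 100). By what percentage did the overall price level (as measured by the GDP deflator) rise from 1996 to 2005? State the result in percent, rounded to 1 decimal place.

13.5%

Price-level change = 150.7 / 132.8 − 1 = 0.1348.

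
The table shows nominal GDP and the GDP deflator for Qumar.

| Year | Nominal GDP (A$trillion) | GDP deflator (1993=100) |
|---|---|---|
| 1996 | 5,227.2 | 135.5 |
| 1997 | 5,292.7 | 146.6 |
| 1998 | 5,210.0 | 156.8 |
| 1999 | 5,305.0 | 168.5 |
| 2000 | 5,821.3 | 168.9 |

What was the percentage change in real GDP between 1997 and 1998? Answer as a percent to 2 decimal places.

Real GDP 1997 = 5292.7/1.466 = 3610.30.
Real GDP 1998 = 5210.0/1.568 = 3322.70.
Change = 3322.70/3610.30 − 1 = -0.0797.

-7.97%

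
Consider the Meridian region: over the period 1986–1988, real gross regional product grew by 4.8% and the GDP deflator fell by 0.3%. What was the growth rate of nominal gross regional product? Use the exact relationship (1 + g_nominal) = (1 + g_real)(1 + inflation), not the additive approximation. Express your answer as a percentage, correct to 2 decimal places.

(1 + g_nom) = (1 + g_real)(1 + π) = 1.0480 × 0.9970 = 1.04486.

4.49%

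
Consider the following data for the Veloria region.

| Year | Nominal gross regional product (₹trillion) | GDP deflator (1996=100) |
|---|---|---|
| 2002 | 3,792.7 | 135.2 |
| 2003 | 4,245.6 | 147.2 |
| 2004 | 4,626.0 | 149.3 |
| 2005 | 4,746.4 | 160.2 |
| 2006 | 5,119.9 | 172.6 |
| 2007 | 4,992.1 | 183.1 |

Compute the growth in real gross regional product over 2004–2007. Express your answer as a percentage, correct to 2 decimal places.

-12.01%

Real gross regional product 2004 = 4626.0/1.493 = 3098.46.
Real gross regional product 2007 = 4992.1/1.831 = 2726.43.
Change = 2726.43/3098.46 − 1 = -0.1201.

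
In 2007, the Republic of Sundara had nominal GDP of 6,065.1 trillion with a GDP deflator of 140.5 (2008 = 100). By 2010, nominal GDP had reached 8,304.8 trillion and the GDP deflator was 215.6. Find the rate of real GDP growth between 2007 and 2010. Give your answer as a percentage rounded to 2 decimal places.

-10.77%

Real GDP 2007 = 6065.1 / 1.405 = 4316.80.
Real GDP 2010 = 8304.8 / 2.156 = 3851.95.
Real growth = 3851.95 / 4316.80 − 1 = -0.1077.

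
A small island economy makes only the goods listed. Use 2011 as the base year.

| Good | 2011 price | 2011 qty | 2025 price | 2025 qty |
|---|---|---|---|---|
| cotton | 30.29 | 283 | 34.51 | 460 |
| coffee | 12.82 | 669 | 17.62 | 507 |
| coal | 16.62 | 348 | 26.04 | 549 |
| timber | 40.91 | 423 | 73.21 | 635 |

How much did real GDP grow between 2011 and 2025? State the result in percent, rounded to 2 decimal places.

38.02%

Real GDP 2011 = Nominal GDP 2011 = 30.29·283 + 12.82·669 + 16.62·348 + 40.91·423 = 40237.34.
Real GDP 2025 (at 2011 prices) = 30.29·460 + 12.82·507 + 16.62·549 + 40.91·635 = 55535.37.
Real growth = 55535.37/40237.34 − 1 = 0.3802.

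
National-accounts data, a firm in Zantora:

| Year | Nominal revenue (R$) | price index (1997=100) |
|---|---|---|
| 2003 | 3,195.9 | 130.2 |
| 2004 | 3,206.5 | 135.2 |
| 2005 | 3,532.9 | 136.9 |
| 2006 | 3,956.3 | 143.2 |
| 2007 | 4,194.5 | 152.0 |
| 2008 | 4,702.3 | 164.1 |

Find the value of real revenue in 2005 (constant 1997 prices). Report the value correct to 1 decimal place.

Real revenue 2005 = 3532.9 / 1.369 = 2580.64.

R$2,580.6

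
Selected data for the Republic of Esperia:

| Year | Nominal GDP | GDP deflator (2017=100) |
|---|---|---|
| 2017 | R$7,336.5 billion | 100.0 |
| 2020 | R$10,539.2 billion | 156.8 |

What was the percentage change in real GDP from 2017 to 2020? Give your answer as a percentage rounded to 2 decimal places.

-8.38%

Deflate each year: 2017 → 7336.5/1.000 = 7336.50; 2020 → 10539.2/1.568 = 6721.43.
So real GDP changed by 6721.43/7336.50 − 1 = -0.0838, i.e. -8.38%.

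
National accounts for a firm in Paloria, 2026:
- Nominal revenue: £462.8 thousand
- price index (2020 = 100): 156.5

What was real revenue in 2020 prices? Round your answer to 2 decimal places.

Real revenue = Nominal / (price index/100) = 462.8 / 1.565 = 295.72.

£295.72 thousand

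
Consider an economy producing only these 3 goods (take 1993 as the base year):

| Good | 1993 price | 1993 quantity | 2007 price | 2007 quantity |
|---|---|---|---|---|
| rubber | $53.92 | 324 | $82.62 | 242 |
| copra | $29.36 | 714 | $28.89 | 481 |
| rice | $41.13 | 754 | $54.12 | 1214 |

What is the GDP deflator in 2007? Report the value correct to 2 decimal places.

Nominal GDP 2007 = 82.62·242 + 28.89·481 + 54.12·1214 = 99591.81.
Real GDP 2007 (at 1993 prices) = 53.92·242 + 29.36·481 + 41.13·1214 = 77102.62.
Deflator = Nominal/Real × 100 = 99591.81/77102.62 × 100 = 129.168.

129.17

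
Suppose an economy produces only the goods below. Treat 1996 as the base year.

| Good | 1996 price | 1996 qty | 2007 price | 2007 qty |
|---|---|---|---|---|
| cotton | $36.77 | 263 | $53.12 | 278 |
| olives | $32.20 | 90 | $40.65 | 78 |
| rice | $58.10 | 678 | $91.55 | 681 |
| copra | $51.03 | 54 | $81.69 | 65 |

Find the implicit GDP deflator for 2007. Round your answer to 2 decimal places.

Nominal GDP 2007 = 53.12·278 + 40.65·78 + 91.55·681 + 81.69·65 = 85593.46.
Real GDP 2007 (at 1996 prices) = 36.77·278 + 32.20·78 + 58.10·681 + 51.03·65 = 55616.71.
Deflator = Nominal/Real × 100 = 85593.46/55616.71 × 100 = 153.899.

153.90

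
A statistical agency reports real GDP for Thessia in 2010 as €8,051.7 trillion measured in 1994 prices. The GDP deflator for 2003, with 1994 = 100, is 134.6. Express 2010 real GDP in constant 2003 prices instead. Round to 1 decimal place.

Real GDP in 2003 prices = Real GDP in 1994 prices × (P_2003/P_1994) = 8051.7 × 1.346 = 10837.59.

€10,837.6 trillion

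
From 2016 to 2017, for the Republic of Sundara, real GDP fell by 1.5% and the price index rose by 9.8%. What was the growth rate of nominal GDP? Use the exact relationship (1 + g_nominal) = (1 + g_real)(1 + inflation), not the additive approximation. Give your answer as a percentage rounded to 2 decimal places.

(1 + g_nom) = (1 + g_real)(1 + π) = 0.9850 × 1.0980 = 1.08153.

8.15%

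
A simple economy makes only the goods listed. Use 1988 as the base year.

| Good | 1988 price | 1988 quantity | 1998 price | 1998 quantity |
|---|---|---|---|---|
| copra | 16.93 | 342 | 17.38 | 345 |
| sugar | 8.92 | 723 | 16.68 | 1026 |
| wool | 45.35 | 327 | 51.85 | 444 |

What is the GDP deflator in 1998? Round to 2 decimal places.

Nominal GDP 1998 = 17.38·345 + 16.68·1026 + 51.85·444 = 46131.18.
Real GDP 1998 (at 1988 prices) = 16.93·345 + 8.92·1026 + 45.35·444 = 35128.17.
Deflator = Nominal/Real × 100 = 46131.18/35128.17 × 100 = 131.322.

131.32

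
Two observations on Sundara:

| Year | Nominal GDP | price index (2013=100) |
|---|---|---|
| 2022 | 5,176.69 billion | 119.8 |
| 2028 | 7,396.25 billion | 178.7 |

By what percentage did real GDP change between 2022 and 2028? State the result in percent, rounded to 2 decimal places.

-4.22%

Deflate each year: 2022 → 5176.69/1.198 = 4321.11; 2028 → 7396.25/1.787 = 4138.92.
So real GDP changed by 4138.92/4321.11 − 1 = -0.0422, i.e. -4.22%.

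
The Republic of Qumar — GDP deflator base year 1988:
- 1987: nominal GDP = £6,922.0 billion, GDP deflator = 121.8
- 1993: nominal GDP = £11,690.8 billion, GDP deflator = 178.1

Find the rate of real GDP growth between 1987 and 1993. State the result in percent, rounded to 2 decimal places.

15.50%

Real GDP 1987 = 6922.0 / 1.218 = 5683.09.
Real GDP 1993 = 11690.8 / 1.781 = 6564.18.
Real growth = 6564.18 / 5683.09 − 1 = 0.1550.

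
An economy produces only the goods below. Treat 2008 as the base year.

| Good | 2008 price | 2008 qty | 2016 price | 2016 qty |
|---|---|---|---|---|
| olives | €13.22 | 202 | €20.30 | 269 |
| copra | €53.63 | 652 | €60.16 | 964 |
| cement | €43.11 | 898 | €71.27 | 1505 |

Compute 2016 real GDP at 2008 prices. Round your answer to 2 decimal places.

€120136.05

Real GDP 2016 = Σ (p_2008 × q_2016) = 13.22·269 + 53.63·964 + 43.11·1505 = 120136.05.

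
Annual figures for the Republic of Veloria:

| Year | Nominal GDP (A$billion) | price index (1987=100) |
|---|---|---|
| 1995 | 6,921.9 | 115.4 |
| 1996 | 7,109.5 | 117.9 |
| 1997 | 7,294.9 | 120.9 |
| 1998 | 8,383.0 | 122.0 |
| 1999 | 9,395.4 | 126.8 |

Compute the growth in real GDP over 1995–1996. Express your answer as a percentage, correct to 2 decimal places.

Real GDP 1995 = 6921.9/1.154 = 5998.18.
Real GDP 1996 = 7109.5/1.179 = 6030.11.
Change = 6030.11/5998.18 − 1 = 0.0053.

0.53%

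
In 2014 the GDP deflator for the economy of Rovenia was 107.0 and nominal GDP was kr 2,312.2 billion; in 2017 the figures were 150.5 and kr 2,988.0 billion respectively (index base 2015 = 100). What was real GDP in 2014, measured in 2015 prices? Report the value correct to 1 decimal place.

kr 2,160.9 billion

Real GDP = Nominal / (GDP deflator/100) = 2312.2 / 1.070 = 2160.93.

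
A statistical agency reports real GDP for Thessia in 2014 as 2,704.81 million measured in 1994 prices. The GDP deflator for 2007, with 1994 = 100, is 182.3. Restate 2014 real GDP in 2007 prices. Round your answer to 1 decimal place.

4,930.9 million

Real GDP in 2007 prices = Real GDP in 1994 prices × (P_2007/P_1994) = 2704.81 × 1.823 = 4930.87.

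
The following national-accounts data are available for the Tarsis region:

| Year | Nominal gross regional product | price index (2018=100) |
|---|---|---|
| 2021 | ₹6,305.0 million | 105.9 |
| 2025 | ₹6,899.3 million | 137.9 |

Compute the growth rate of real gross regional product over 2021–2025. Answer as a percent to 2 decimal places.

-15.97%

Deflate each year: 2021 → 6305.0/1.059 = 5953.73; 2025 → 6899.3/1.379 = 5003.12.
So real gross regional product changed by 5003.12/5953.73 − 1 = -0.1597, i.e. -15.97%.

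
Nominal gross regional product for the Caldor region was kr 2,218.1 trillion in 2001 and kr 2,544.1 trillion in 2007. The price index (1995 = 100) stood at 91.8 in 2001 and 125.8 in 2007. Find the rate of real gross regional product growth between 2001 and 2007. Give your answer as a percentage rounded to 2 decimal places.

-16.30%

Real gross regional product 2001 = 2218.1 / 0.918 = 2416.23.
Real gross regional product 2007 = 2544.1 / 1.258 = 2022.34.
Real growth = 2022.34 / 2416.23 − 1 = -0.1630.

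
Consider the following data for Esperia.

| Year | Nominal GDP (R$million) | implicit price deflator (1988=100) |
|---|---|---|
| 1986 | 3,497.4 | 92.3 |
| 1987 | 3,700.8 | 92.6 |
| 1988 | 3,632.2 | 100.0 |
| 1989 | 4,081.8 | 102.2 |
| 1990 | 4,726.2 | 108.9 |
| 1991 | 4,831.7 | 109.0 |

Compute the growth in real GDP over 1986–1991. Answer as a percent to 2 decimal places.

16.98%

Real GDP 1986 = 3497.4/0.923 = 3789.17.
Real GDP 1991 = 4831.7/1.090 = 4432.75.
Change = 4432.75/3789.17 − 1 = 0.1698.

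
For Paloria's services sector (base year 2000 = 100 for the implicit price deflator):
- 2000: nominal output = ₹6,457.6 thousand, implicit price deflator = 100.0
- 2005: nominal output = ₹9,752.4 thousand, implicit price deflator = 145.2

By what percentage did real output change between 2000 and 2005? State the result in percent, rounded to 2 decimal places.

4.01%

Deflate each year: 2000 → 6457.6/1.000 = 6457.60; 2005 → 9752.4/1.452 = 6716.53.
So real output changed by 6716.53/6457.60 − 1 = 0.0401, i.e. 4.01%.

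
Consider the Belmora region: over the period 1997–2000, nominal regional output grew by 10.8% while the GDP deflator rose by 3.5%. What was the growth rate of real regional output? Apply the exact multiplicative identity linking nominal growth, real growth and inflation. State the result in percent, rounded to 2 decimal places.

(1 + g_nom) = (1 + g_real)(1 + π), so g_real = 1.1080 / 1.0350 − 1 = 0.07053.

7.05%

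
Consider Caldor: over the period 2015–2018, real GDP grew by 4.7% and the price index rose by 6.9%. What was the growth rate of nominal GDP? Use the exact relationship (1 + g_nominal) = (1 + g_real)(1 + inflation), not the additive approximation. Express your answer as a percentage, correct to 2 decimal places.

(1 + g_nom) = (1 + g_real)(1 + π) = 1.0470 × 1.0690 = 1.11924.

11.92%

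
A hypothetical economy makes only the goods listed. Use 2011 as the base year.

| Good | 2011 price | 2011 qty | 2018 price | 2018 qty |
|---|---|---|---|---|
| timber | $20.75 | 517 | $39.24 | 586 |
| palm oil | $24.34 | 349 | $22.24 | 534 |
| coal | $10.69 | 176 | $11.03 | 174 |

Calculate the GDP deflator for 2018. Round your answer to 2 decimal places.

Nominal GDP 2018 = 39.24·586 + 22.24·534 + 11.03·174 = 36790.02.
Real GDP 2018 (at 2011 prices) = 20.75·586 + 24.34·534 + 10.69·174 = 27017.12.
Deflator = Nominal/Real × 100 = 36790.02/27017.12 × 100 = 136.173.

136.17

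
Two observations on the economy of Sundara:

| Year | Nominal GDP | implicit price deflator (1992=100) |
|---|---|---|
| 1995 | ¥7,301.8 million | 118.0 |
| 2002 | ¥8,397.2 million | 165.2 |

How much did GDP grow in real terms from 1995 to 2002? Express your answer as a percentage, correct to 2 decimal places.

-17.86%

Real GDP 1995 = 7301.8 / 1.180 = 6187.97.
Real GDP 2002 = 8397.2 / 1.652 = 5083.05.
Real growth = 5083.05 / 6187.97 − 1 = -0.1786.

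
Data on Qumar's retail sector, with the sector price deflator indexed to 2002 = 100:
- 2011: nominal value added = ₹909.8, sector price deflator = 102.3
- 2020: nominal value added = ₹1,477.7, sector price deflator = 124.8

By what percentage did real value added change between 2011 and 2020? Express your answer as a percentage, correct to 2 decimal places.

33.14%

Deflate each year: 2011 → 909.8/1.023 = 889.35; 2020 → 1477.7/1.248 = 1184.05.
So real value added changed by 1184.05/889.35 − 1 = 0.3314, i.e. 33.14%.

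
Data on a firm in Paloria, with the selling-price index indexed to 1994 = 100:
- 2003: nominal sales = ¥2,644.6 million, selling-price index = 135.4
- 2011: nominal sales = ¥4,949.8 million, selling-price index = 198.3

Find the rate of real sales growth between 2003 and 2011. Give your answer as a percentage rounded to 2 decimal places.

27.80%

Real sales 2003 = 2644.6 / 1.354 = 1953.18.
Real sales 2011 = 4949.8 / 1.983 = 2496.12.
Real growth = 2496.12 / 1953.18 − 1 = 0.2780.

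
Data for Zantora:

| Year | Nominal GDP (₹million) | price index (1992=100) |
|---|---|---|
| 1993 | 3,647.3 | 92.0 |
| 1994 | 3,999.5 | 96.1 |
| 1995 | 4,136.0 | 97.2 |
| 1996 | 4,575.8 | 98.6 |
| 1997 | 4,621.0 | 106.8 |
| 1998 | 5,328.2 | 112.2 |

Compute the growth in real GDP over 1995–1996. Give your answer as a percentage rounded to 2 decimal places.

Real GDP 1995 = 4136.0/0.972 = 4255.14.
Real GDP 1996 = 4575.8/0.986 = 4640.77.
Change = 4640.77/4255.14 − 1 = 0.0906.

9.06%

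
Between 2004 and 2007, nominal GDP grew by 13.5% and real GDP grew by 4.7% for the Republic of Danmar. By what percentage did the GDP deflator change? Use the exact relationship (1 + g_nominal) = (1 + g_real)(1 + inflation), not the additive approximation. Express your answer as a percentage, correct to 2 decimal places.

(1 + g_nom) = (1 + g_real)(1 + π), so π = 1.1350 / 1.0470 − 1 = 0.08405.

8.40%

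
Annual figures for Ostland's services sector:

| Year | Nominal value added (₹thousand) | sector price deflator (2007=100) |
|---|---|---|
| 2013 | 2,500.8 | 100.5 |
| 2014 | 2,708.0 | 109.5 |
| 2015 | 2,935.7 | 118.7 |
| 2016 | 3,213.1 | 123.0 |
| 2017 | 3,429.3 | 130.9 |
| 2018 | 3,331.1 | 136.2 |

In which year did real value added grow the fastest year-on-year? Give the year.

2016

2014: real = 2708.0/1.095 = 2473.06; growth vs 2013 (2488.36) = -0.61%.
2015: real = 2935.7/1.187 = 2473.21; growth vs 2014 (2473.06) = 0.01%.
2016: real = 3213.1/1.230 = 2612.28; growth vs 2015 (2473.21) = 5.62%.
2017: real = 3429.3/1.309 = 2619.79; growth vs 2016 (2612.28) = 0.29%.
2018: real = 3331.1/1.362 = 2445.74; growth vs 2017 (2619.79) = -6.64%.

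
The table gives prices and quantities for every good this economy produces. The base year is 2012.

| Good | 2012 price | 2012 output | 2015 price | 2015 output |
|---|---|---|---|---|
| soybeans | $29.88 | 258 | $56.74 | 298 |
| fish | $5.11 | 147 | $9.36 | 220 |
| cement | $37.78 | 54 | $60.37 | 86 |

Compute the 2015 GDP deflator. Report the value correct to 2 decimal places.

181.96

Nominal GDP 2015 = 56.74·298 + 9.36·220 + 60.37·86 = 24159.54.
Real GDP 2015 (at 2012 prices) = 29.88·298 + 5.11·220 + 37.78·86 = 13277.52.
Deflator = Nominal/Real × 100 = 24159.54/13277.52 × 100 = 181.958.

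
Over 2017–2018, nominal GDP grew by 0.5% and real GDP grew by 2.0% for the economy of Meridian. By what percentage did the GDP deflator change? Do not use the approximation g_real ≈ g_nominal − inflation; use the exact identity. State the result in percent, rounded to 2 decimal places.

(1 + g_nom) = (1 + g_real)(1 + π), so π = 1.0050 / 1.0200 − 1 = -0.01471.

-1.47%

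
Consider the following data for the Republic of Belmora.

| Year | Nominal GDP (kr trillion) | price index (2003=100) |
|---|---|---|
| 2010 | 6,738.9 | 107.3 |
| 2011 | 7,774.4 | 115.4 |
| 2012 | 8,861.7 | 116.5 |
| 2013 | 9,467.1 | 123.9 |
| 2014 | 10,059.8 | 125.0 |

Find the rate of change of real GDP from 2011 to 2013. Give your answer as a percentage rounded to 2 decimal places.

Real GDP 2011 = 7774.4/1.154 = 6736.92.
Real GDP 2013 = 9467.1/1.239 = 7640.92.
Change = 7640.92/6736.92 − 1 = 0.1342.

13.42%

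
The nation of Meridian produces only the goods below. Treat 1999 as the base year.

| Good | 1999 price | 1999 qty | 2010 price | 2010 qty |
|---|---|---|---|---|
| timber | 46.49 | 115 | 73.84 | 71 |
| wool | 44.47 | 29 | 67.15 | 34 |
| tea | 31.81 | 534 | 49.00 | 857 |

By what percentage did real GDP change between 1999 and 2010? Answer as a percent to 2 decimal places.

35.78%

Real GDP 1999 = Nominal GDP 1999 = 46.49·115 + 44.47·29 + 31.81·534 = 23622.52.
Real GDP 2010 (at 1999 prices) = 46.49·71 + 44.47·34 + 31.81·857 = 32073.94.
Real growth = 32073.94/23622.52 − 1 = 0.3578.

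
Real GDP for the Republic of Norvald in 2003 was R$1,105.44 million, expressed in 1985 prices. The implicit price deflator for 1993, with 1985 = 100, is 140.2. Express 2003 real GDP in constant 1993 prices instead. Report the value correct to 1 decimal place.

R$1,549.8 million

Real GDP in 1993 prices = Real GDP in 1985 prices × (P_1993/P_1985) = 1105.44 × 1.402 = 1549.83.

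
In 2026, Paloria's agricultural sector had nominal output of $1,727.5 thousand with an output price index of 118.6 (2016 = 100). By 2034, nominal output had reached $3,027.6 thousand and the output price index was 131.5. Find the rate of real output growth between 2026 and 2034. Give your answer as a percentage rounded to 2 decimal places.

58.07%

Deflate each year: 2026 → 1727.5/1.186 = 1456.58; 2034 → 3027.6/1.315 = 2302.36.
So real output changed by 2302.36/1456.58 − 1 = 0.5807, i.e. 58.07%.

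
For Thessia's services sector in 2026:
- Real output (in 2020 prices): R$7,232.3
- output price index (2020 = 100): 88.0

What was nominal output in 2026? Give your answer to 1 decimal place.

R$6,364.4

Nominal output = Real × (output price index/100) = 7232.3 × 0.880 = 6364.42.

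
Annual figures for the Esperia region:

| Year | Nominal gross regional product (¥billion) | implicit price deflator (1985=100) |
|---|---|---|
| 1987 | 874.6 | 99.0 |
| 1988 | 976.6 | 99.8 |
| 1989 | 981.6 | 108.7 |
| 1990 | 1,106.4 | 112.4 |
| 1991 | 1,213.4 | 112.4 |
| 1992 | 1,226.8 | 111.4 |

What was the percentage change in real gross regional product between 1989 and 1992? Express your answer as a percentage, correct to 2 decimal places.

Real gross regional product 1989 = 981.6/1.087 = 903.04.
Real gross regional product 1992 = 1226.8/1.114 = 1101.26.
Change = 1101.26/903.04 − 1 = 0.2195.

21.95%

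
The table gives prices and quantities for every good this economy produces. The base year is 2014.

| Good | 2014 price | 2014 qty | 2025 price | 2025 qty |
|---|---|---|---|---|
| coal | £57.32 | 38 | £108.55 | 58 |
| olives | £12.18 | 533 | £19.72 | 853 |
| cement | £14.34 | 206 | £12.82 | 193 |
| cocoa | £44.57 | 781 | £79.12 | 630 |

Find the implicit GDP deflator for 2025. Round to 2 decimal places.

Nominal GDP 2025 = 108.55·58 + 19.72·853 + 12.82·193 + 79.12·630 = 75436.92.
Real GDP 2025 (at 2014 prices) = 57.32·58 + 12.18·853 + 14.34·193 + 44.57·630 = 44560.82.
Deflator = Nominal/Real × 100 = 75436.92/44560.82 × 100 = 169.290.

169.29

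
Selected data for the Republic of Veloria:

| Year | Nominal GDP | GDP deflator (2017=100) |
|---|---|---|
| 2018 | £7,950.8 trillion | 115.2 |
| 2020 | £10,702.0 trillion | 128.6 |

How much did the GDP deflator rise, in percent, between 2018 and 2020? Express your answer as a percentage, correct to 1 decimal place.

11.6%

Price-level change = 128.6 / 115.2 − 1 = 0.1163.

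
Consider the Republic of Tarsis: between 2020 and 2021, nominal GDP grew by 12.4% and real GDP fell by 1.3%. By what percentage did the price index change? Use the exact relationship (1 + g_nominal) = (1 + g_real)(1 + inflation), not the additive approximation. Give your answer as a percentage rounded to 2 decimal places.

13.88%

(1 + g_nom) = (1 + g_real)(1 + π), so π = 1.1240 / 0.9870 − 1 = 0.13880.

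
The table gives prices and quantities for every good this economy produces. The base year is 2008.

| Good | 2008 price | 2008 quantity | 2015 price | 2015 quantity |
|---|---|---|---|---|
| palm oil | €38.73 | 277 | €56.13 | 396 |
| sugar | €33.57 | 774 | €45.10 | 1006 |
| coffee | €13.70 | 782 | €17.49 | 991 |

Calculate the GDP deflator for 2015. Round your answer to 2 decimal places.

135.49

Nominal GDP 2015 = 56.13·396 + 45.10·1006 + 17.49·991 = 84930.67.
Real GDP 2015 (at 2008 prices) = 38.73·396 + 33.57·1006 + 13.70·991 = 62685.20.
Deflator = Nominal/Real × 100 = 84930.67/62685.20 × 100 = 135.488.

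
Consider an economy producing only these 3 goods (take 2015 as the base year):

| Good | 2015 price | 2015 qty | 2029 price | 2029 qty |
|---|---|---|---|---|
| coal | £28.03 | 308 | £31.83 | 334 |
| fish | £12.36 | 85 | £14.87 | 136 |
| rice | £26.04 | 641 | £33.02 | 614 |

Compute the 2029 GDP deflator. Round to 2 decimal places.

Nominal GDP 2029 = 31.83·334 + 14.87·136 + 33.02·614 = 32927.82.
Real GDP 2029 (at 2015 prices) = 28.03·334 + 12.36·136 + 26.04·614 = 27031.54.
Deflator = Nominal/Real × 100 = 32927.82/27031.54 × 100 = 121.813.

121.81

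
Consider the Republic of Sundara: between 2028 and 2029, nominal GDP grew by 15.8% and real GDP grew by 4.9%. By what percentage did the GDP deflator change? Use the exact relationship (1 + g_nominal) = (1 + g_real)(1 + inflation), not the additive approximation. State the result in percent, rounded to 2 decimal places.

10.39%

(1 + g_nom) = (1 + g_real)(1 + π), so π = 1.1580 / 1.0490 − 1 = 0.10391.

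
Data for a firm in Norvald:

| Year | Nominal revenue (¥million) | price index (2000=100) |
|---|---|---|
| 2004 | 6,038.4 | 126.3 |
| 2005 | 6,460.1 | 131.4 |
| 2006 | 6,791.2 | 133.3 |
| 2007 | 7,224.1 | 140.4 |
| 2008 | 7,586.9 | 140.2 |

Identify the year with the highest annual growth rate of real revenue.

2005: real = 6460.1/1.314 = 4916.36; growth vs 2004 (4781.00) = 2.83%.
2006: real = 6791.2/1.333 = 5094.67; growth vs 2005 (4916.36) = 3.63%.
2007: real = 7224.1/1.404 = 5145.37; growth vs 2006 (5094.67) = 1.00%.
2008: real = 7586.9/1.402 = 5411.48; growth vs 2007 (5145.37) = 5.17%.

2008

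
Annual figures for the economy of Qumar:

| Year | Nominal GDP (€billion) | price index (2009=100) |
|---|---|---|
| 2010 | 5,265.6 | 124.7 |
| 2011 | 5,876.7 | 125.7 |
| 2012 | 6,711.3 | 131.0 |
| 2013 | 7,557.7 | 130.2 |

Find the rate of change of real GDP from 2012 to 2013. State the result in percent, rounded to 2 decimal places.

Real GDP 2012 = 6711.3/1.310 = 5123.13.
Real GDP 2013 = 7557.7/1.302 = 5804.69.
Change = 5804.69/5123.13 − 1 = 0.1330.

13.30%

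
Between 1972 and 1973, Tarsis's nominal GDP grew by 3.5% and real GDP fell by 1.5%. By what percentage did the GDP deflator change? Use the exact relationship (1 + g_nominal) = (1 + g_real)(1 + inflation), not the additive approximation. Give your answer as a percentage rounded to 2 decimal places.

(1 + g_nom) = (1 + g_real)(1 + π), so π = 1.0350 / 0.9850 − 1 = 0.05076.

5.08%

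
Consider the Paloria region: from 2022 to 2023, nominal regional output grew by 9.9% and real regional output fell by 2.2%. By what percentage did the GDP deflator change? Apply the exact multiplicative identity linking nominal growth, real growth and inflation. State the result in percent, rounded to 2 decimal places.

(1 + g_nom) = (1 + g_real)(1 + π), so π = 1.0990 / 0.9780 − 1 = 0.12372.

12.37%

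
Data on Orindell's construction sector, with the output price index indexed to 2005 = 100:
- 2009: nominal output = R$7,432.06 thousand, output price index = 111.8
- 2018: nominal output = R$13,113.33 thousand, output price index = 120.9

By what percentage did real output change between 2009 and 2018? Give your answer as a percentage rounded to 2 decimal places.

63.16%

Deflate each year: 2009 → 7432.06/1.118 = 6647.64; 2018 → 13113.33/1.209 = 10846.43.
So real output changed by 10846.43/6647.64 − 1 = 0.6316, i.e. 63.16%.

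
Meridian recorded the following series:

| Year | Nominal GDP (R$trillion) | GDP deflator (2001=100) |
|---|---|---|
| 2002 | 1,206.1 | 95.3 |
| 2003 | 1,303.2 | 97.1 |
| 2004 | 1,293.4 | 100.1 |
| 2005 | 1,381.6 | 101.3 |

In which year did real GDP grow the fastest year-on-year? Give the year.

2003

2003: real = 1303.2/0.971 = 1342.12; growth vs 2002 (1265.58) = 6.05%.
2004: real = 1293.4/1.001 = 1292.11; growth vs 2003 (1342.12) = -3.73%.
2005: real = 1381.6/1.013 = 1363.87; growth vs 2004 (1292.11) = 5.55%.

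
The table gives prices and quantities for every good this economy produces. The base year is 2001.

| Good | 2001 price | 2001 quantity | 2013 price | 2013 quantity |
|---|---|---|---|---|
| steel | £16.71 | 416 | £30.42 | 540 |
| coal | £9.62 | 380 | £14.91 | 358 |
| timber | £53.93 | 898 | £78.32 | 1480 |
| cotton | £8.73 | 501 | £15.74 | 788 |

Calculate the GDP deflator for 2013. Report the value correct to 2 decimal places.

Nominal GDP 2013 = 30.42·540 + 14.91·358 + 78.32·1480 + 15.74·788 = 150081.30.
Real GDP 2013 (at 2001 prices) = 16.71·540 + 9.62·358 + 53.93·1480 + 8.73·788 = 99163.00.
Deflator = Nominal/Real × 100 = 150081.30/99163.00 × 100 = 151.348.

151.35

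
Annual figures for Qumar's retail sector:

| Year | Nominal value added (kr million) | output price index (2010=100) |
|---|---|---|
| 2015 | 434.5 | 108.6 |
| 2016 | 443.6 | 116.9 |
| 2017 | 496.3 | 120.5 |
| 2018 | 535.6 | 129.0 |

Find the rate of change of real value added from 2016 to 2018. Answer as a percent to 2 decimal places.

9.41%

Real value added 2016 = 443.6/1.169 = 379.47.
Real value added 2018 = 535.6/1.290 = 415.19.
Change = 415.19/379.47 − 1 = 0.0941.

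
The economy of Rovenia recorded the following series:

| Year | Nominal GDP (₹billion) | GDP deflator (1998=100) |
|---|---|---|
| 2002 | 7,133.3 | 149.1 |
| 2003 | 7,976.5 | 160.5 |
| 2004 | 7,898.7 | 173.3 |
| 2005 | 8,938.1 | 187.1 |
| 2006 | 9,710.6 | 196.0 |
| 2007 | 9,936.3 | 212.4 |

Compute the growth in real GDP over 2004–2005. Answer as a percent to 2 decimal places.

Real GDP 2004 = 7898.7/1.733 = 4557.82.
Real GDP 2005 = 8938.1/1.871 = 4777.18.
Change = 4777.18/4557.82 − 1 = 0.0481.

4.81%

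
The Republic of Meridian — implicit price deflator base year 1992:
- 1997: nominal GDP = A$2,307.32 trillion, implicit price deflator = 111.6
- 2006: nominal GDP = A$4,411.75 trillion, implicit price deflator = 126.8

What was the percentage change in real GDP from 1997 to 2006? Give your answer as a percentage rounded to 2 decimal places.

68.29%

Deflate each year: 1997 → 2307.32/1.116 = 2067.49; 2006 → 4411.75/1.268 = 3479.30.
So real GDP changed by 3479.30/2067.49 − 1 = 0.6829, i.e. 68.29%.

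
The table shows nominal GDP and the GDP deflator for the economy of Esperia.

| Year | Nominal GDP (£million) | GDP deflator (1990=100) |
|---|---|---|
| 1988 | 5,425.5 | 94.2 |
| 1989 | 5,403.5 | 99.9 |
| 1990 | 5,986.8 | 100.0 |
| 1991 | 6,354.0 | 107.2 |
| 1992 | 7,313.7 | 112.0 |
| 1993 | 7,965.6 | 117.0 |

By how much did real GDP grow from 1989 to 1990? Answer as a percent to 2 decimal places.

Real GDP 1989 = 5403.5/0.999 = 5408.91.
Real GDP 1990 = 5986.8/1.000 = 5986.80.
Change = 5986.80/5408.91 − 1 = 0.1068.

10.68%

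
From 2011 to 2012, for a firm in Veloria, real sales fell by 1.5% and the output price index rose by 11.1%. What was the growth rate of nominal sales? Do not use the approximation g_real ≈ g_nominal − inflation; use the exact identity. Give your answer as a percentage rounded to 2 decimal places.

(1 + g_nom) = (1 + g_real)(1 + π) = 0.9850 × 1.1110 = 1.09434.

9.43%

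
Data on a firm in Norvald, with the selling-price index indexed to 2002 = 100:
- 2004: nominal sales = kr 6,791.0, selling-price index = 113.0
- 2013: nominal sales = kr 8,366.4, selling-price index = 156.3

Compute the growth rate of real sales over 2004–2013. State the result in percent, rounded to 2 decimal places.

Deflate each year: 2004 → 6791.0/1.130 = 6009.73; 2013 → 8366.4/1.563 = 5352.78.
So real sales changed by 5352.78/6009.73 − 1 = -0.1093, i.e. -10.93%.

-10.93%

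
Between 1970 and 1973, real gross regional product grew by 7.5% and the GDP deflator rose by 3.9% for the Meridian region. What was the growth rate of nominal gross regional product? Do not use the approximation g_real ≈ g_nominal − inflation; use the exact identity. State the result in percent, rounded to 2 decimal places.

11.69%

(1 + g_nom) = (1 + g_real)(1 + π) = 1.0750 × 1.0390 = 1.11693.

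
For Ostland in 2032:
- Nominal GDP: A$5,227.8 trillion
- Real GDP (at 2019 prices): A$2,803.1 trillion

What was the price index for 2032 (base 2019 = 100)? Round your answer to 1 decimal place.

price index = (Nominal / Real) × 100 = 5227.8 / 2803.1 × 100 = 186.50.

186.5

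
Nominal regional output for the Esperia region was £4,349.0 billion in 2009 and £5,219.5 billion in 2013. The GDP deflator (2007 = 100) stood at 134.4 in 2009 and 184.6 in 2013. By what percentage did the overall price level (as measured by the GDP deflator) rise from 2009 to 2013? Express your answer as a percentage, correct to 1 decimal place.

Price-level change = 184.6 / 134.4 − 1 = 0.3735.

37.4%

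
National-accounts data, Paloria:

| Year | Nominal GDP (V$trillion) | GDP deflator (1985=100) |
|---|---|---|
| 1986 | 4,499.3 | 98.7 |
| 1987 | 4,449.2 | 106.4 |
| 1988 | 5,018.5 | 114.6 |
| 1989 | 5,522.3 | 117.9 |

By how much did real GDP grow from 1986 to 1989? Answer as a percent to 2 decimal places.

Real GDP 1986 = 4499.3/0.987 = 4558.56.
Real GDP 1989 = 5522.3/1.179 = 4683.88.
Change = 4683.88/4558.56 − 1 = 0.0275.

2.75%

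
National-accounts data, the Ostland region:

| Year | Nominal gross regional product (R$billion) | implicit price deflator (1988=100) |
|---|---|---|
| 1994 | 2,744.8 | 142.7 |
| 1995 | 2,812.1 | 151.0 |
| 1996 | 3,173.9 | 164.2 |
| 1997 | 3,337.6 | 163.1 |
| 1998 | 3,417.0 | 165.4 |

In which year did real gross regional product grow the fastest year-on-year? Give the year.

1995: real = 2812.1/1.510 = 1862.32; growth vs 1994 (1923.48) = -3.18%.
1996: real = 3173.9/1.642 = 1932.95; growth vs 1995 (1862.32) = 3.79%.
1997: real = 3337.6/1.631 = 2046.35; growth vs 1996 (1932.95) = 5.87%.
1998: real = 3417.0/1.654 = 2065.90; growth vs 1997 (2046.35) = 0.96%.

1997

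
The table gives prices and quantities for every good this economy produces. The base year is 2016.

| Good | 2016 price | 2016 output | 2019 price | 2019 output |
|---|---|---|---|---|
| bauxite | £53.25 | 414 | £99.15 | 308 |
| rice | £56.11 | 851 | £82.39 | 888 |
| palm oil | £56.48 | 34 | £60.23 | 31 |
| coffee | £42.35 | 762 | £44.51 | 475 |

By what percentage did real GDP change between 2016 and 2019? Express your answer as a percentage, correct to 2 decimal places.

-15.28%

Real GDP 2016 = Nominal GDP 2016 = 53.25·414 + 56.11·851 + 56.48·34 + 42.35·762 = 103986.13.
Real GDP 2019 (at 2016 prices) = 53.25·308 + 56.11·888 + 56.48·31 + 42.35·475 = 88093.81.
Real growth = 88093.81/103986.13 − 1 = -0.1528.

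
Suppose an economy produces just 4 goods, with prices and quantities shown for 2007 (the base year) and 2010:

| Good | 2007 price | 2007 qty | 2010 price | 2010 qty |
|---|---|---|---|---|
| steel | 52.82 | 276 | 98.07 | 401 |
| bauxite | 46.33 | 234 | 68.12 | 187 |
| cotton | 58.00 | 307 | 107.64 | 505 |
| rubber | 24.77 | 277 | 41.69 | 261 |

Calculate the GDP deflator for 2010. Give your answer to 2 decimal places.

178.82

Nominal GDP 2010 = 98.07·401 + 68.12·187 + 107.64·505 + 41.69·261 = 117303.80.
Real GDP 2010 (at 2007 prices) = 52.82·401 + 46.33·187 + 58.00·505 + 24.77·261 = 65599.50.
Deflator = Nominal/Real × 100 = 117303.80/65599.50 × 100 = 178.818.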